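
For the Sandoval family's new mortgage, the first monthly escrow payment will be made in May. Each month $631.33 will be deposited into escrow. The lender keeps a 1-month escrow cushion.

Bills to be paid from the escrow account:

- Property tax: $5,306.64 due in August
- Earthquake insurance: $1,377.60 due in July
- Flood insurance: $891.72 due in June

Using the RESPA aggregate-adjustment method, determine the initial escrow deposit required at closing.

Cushion = 1 × $631.33 = $631.33
Trial balance (start $0, +$631.33 each month, − disbursements):
  May: +$631.33 → $631.33
  Jun: +$631.33 − $891.72 → $370.94
  Jul: +$631.33 − $1,377.60 → -$375.33
  Aug: +$631.33 − $5,306.64 → -$5,050.64
  Sep: +$631.33 → -$4,419.31
  Oct: +$631.33 → -$3,787.98
  Nov: +$631.33 → -$3,156.65
  Dec: +$631.33 → -$2,525.32
  Jan: +$631.33 → -$1,893.99
  Feb: +$631.33 → -$1,262.66
  Mar: +$631.33 → -$631.33
  Apr: +$631.33 → $0.00
Lowest trial balance = -$5,050.64 (Aug)
Initial deposit = cushion − low point = $631.33 − (-$5,050.64) = $5,681.97

$5,681.97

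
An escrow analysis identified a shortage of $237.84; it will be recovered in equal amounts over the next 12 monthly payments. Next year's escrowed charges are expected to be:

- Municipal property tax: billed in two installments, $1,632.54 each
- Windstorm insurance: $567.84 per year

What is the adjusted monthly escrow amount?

Municipal property tax: $1,632.54 × 2 = $3,265.08
Windstorm insurance: $567.84
Yearly total = $3,832.92
Monthly = $3,832.92 / 12 = $319.41
Monthly shortage recovery: $237.84 / 12 = $19.82
Adjusted monthly = $319.41 + $19.82 = $339.23

$339.23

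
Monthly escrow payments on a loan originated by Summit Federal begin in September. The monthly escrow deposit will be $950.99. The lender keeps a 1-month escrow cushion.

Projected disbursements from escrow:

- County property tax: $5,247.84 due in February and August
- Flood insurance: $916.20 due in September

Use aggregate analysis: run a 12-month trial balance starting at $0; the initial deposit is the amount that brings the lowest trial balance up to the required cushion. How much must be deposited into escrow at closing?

$1,409.09

Cushion = 1 × $950.99 = $950.99
Trial balance (start $0, +$950.99 each month, − disbursements):
  Sep: +$950.99 − $916.20 → $34.79
  Oct: +$950.99 → $985.78
  Nov: +$950.99 → $1,936.77
  Dec: +$950.99 → $2,887.76
  Jan: +$950.99 → $3,838.75
  Feb: +$950.99 − $5,247.84 → -$458.10
  Mar: +$950.99 → $492.89
  Apr: +$950.99 → $1,443.88
  May: +$950.99 → $2,394.87
  Jun: +$950.99 → $3,345.86
  Jul: +$950.99 → $4,296.85
  Aug: +$950.99 − $5,247.84 → $0.00
Lowest trial balance = -$458.10 (Feb)
Initial deposit = cushion − low point = $950.99 − (-$458.10) = $1,409.09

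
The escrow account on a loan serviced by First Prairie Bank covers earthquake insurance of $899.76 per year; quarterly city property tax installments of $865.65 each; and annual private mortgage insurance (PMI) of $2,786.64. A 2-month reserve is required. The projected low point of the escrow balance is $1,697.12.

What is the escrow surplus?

$505.62

Earthquake insurance = $899.76 annually
City property tax = $865.65 × 4 = $3,462.60 annually
Private mortgage insurance (PMI) = $2,786.64 annually
Total per year = $899.76 + $3,462.60 + $2,786.64 = $7,149.00
Monthly escrow = $7,149.00 / 12 = $595.75
Required cushion = 2 × $595.75 = $1,191.50
Excess over cushion: $1,697.12 − $1,191.50 = $505.62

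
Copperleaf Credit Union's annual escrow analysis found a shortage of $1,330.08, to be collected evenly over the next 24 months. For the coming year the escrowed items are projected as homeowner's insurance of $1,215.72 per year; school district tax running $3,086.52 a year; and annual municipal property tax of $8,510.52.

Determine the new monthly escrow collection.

Homeowner's insurance = $1,215.72 annually
School district tax = $3,086.52 annually
Municipal property tax = $8,510.52 annually
Annual escrow total = $12,812.76
Per month = $12,812.76 ÷ 12 = $1,067.73
Shortage per month = $1,330.08 / 24 = $55.42
New monthly escrow = $1,067.73 + $55.42 = $1,123.15

$1,123.15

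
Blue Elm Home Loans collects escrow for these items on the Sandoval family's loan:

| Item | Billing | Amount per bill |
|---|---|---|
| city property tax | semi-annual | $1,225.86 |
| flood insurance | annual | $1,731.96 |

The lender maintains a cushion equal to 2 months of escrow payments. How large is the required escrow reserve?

$697.28

City property tax = $1,225.86 × 2 = $2,451.72 per year
Flood insurance = $1,731.96 per year
Yearly total = $4,183.68
Monthly = $4,183.68 / 12 = $348.64
Cushion = 2 × $348.64 = $697.28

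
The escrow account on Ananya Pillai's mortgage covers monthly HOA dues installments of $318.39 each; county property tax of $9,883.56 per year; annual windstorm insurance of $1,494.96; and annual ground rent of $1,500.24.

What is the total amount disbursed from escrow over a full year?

HOA dues: $318.39 × 12 = $3,820.68 per year
County property tax: $9,883.56 per year
Windstorm insurance: $1,494.96 per year
Ground rent: $1,500.24 per year
Total annual escrow = $3,820.68 + $9,883.56 + $1,494.96 + $1,500.24 = $16,699.44

$16,699.44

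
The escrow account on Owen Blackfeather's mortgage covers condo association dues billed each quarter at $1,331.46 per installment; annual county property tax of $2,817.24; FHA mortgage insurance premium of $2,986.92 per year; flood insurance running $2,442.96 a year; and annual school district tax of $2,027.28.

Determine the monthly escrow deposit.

Condo association dues = $1,331.46 × 4 = $5,325.84 per year
County property tax = $2,817.24 per year
FHA mortgage insurance premium = $2,986.92 per year
Flood insurance = $2,442.96 per year
School district tax = $2,027.28 per year
Yearly total = $15,600.24
Base monthly escrow = $15,600.24 ÷ 12 = $1,300.02

$1,300.02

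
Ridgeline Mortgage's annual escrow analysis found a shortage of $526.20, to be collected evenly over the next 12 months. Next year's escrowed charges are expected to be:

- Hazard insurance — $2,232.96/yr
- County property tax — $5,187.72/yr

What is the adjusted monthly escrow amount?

$662.24

Hazard insurance — $2,232.96 annually
County property tax — $5,187.72 annually
Yearly total = $2,232.96 + $5,187.72 = $7,420.68
Monthly escrow = $7,420.68 / 12 = $618.39
Shortage spread = $526.20 / 12 = $43.85/mo
New monthly escrow = $618.39 + $43.85 = $662.24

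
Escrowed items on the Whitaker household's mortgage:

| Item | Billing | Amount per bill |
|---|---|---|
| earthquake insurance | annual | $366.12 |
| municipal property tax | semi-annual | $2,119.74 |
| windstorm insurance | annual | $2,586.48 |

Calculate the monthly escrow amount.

$599.34

Earthquake insurance: $366.12/yr
Municipal property tax: $2,119.74 × 2 = $4,239.48/yr
Windstorm insurance: $2,586.48/yr
Annual escrow total = $366.12 + $4,239.48 + $2,586.48 = $7,192.08
Monthly = $7,192.08 ÷ 12 = $599.34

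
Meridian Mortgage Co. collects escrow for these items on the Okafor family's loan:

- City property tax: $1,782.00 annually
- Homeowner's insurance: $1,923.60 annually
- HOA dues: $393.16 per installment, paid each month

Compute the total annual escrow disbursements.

City property tax = $1,782.00 per year
Homeowner's insurance = $1,923.60 per year
HOA dues = $393.16 × 12 = $4,717.92 per year
Combined annual = $1,782.00 + $1,923.60 + $4,717.92 = $8,423.52

$8,423.52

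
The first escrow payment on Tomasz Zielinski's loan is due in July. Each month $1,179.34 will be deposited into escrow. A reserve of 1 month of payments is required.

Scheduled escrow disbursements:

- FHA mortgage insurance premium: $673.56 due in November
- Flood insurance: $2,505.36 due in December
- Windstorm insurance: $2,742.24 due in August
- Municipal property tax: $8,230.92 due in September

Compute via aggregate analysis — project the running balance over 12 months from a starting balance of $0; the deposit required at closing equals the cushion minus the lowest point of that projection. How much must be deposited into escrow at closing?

Cushion = 1 × $1,179.34 = $1,179.34
Trial balance (start $0, +$1,179.34 each month, − disbursements):
  Jul: +$1,179.34 → $1,179.34
  Aug: +$1,179.34 − $2,742.24 → -$383.56
  Sep: +$1,179.34 − $8,230.92 → -$7,435.14
  Oct: +$1,179.34 → -$6,255.80
  Nov: +$1,179.34 − $673.56 → -$5,750.02
  Dec: +$1,179.34 − $2,505.36 → -$7,076.04
  Jan: +$1,179.34 → -$5,896.70
  Feb: +$1,179.34 → -$4,717.36
  Mar: +$1,179.34 → -$3,538.02
  Apr: +$1,179.34 → -$2,358.68
  May: +$1,179.34 → -$1,179.34
  Jun: +$1,179.34 → $0.00
Lowest trial balance = -$7,435.14 (Sep)
Initial deposit = cushion − low point = $1,179.34 − (-$7,435.14) = $8,614.48

$8,614.48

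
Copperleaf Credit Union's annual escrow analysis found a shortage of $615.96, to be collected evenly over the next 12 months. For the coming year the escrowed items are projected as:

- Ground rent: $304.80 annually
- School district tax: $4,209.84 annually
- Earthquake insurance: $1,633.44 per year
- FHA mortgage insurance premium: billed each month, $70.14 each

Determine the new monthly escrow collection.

$633.81

Ground rent — $304.80 annually
School district tax — $4,209.84 annually
Earthquake insurance — $1,633.44 annually
FHA mortgage insurance premium — $70.14 × 12 = $841.68 annually
Annual escrow total = $304.80 + $4,209.84 + $1,633.44 + $841.68 = $6,989.76
Per month = $6,989.76 ÷ 12 = $582.48
Shortage per month = $615.96 ÷ 12 = $51.33
New monthly escrow = $582.48 + $51.33 = $633.81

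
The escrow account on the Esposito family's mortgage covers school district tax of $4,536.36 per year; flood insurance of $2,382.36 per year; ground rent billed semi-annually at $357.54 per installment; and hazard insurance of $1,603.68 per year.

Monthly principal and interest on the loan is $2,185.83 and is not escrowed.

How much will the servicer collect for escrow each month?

$769.79

School district tax — $4,536.36 per year
Flood insurance — $2,382.36 per year
Ground rent — $357.54 × 2 = $715.08 per year
Hazard insurance — $1,603.68 per year
Total annual escrow = $9,237.48
Base monthly escrow = $9,237.48 / 12 = $769.79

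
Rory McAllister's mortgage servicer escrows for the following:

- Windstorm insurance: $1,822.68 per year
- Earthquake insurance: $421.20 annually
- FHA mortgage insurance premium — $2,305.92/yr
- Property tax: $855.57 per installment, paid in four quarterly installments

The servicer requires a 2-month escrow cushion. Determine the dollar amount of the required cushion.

Windstorm insurance — $1,822.68 annually
Earthquake insurance — $421.20 annually
FHA mortgage insurance premium — $2,305.92 annually
Property tax — $855.57 × 4 = $3,422.28 annually
Annual escrow total = $7,972.08
Monthly escrow = $7,972.08 / 12 = $664.34
Cushion = 2 × $664.34 = $1,328.68

$1,328.68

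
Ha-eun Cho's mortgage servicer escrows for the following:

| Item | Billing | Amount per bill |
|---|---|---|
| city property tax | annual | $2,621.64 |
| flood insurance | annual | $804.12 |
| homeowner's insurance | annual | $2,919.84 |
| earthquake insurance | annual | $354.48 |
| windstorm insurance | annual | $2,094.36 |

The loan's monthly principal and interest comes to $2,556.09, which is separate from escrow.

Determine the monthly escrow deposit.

$732.87

City property tax: $2,621.64 per year
Flood insurance: $804.12 per year
Homeowner's insurance: $2,919.84 per year
Earthquake insurance: $354.48 per year
Windstorm insurance: $2,094.36 per year
Total per year = $8,794.44
Per month = $8,794.44 ÷ 12 = $732.87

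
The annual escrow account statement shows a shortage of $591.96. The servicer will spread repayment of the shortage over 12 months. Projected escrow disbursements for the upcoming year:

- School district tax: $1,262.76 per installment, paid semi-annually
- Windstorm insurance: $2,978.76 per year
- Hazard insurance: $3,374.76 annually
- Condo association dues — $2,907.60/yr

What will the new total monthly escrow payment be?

School district tax = $1,262.76 × 2 = $2,525.52/yr
Windstorm insurance = $2,978.76/yr
Hazard insurance = $3,374.76/yr
Condo association dues = $2,907.60/yr
Yearly total = $2,525.52 + $2,978.76 + $3,374.76 + $2,907.60 = $11,786.64
Monthly escrow = $11,786.64 / 12 = $982.22
Monthly shortage recovery: $591.96 ÷ 12 = $49.33
Adjusted monthly = $982.22 + $49.33 = $1,031.55

$1,031.55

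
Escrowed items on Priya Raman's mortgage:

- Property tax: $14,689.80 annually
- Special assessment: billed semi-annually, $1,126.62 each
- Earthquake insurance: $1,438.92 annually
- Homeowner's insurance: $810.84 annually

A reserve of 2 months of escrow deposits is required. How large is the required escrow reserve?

$3,198.80

Property tax = $14,689.80/yr
Special assessment = $1,126.62 × 2 = $2,253.24/yr
Earthquake insurance = $1,438.92/yr
Homeowner's insurance = $810.84/yr
Total annual escrow = $14,689.80 + $2,253.24 + $1,438.92 + $810.84 = $19,192.80
Monthly escrow = $19,192.80 ÷ 12 = $1,599.40
Reserve = 2 × $1,599.40 = $3,198.80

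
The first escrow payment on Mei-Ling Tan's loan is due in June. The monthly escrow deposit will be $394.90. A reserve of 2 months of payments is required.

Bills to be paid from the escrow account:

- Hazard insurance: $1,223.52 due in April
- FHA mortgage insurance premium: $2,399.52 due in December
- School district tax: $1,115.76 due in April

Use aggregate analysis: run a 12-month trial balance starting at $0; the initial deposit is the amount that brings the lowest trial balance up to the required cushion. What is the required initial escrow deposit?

Cushion = 2 × $394.90 = $789.80
Trial balance (start $0, +$394.90 each month, − disbursements):
  Jun: +$394.90 → $394.90
  Jul: +$394.90 → $789.80
  Aug: +$394.90 → $1,184.70
  Sep: +$394.90 → $1,579.60
  Oct: +$394.90 → $1,974.50
  Nov: +$394.90 → $2,369.40
  Dec: +$394.90 − $2,399.52 → $364.78
  Jan: +$394.90 → $759.68
  Feb: +$394.90 → $1,154.58
  Mar: +$394.90 → $1,549.48
  Apr: +$394.90 − $2,339.28 → -$394.90
  May: +$394.90 → $0.00
Lowest trial balance = -$394.90 (Apr)
Initial deposit = cushion − low point = $789.80 − (-$394.90) = $1,184.70

$1,184.70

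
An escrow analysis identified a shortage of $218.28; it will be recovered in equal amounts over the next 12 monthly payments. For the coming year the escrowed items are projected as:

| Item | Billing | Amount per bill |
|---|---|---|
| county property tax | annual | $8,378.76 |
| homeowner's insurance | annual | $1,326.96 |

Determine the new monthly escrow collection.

$827.00

County property tax = $8,378.76 per year
Homeowner's insurance = $1,326.96 per year
Total per year = $8,378.76 + $1,326.96 = $9,705.72
Monthly escrow = $9,705.72 / 12 = $808.81
Monthly shortage recovery: $218.28 ÷ 12 = $18.19
Adjusted monthly = $808.81 + $18.19 = $827.00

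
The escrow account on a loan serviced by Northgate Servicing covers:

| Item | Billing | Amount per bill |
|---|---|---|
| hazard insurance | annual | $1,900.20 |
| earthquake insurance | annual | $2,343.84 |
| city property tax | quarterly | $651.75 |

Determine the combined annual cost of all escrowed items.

Hazard insurance — $1,900.20 annually
Earthquake insurance — $2,343.84 annually
City property tax — $651.75 × 4 = $2,607.00 annually
Total per year = $6,851.04

$6,851.04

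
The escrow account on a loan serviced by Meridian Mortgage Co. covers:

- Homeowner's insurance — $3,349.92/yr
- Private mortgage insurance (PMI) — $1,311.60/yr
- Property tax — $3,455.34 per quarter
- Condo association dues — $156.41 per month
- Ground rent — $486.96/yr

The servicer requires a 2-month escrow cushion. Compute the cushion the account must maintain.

$3,474.46

Homeowner's insurance: $3,349.92 annually
Private mortgage insurance (PMI): $1,311.60 annually
Property tax: $3,455.34 × 4 = $13,821.36 annually
Condo association dues: $156.41 × 12 = $1,876.92 annually
Ground rent: $486.96 annually
Yearly total = $20,846.76
Monthly = $20,846.76 ÷ 12 = $1,737.23
Cushion = 2 × $1,737.23 = $3,474.46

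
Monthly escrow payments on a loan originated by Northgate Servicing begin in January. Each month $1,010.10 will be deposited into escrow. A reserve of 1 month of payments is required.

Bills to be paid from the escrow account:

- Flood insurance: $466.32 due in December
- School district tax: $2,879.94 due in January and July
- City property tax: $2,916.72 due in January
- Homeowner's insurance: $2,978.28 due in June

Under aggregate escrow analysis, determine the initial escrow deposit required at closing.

$5,796.66

Cushion = 1 × $1,010.10 = $1,010.10
Trial balance (start $0, +$1,010.10 each month, − disbursements):
  Jan: +$1,010.10 − $5,796.66 → -$4,786.56
  Feb: +$1,010.10 → -$3,776.46
  Mar: +$1,010.10 → -$2,766.36
  Apr: +$1,010.10 → -$1,756.26
  May: +$1,010.10 → -$746.16
  Jun: +$1,010.10 − $2,978.28 → -$2,714.34
  Jul: +$1,010.10 − $2,879.94 → -$4,584.18
  Aug: +$1,010.10 → -$3,574.08
  Sep: +$1,010.10 → -$2,563.98
  Oct: +$1,010.10 → -$1,553.88
  Nov: +$1,010.10 → -$543.78
  Dec: +$1,010.10 − $466.32 → $0.00
Lowest trial balance = -$4,786.56 (Jan)
Initial deposit = cushion − low point = $1,010.10 − (-$4,786.56) = $5,796.66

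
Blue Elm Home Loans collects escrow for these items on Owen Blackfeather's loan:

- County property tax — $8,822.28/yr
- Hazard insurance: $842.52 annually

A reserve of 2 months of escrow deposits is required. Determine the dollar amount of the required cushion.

County property tax = $8,822.28 annually
Hazard insurance = $842.52 annually
Total annual escrow = $8,822.28 + $842.52 = $9,664.80
Base monthly escrow = $9,664.80 ÷ 12 = $805.40
Reserve = 2 × $805.40 = $1,610.80

$1,610.80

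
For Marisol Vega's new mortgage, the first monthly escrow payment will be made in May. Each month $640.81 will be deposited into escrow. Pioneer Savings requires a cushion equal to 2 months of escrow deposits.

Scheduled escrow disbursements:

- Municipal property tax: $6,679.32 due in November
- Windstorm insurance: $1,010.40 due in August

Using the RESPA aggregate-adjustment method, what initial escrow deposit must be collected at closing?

Cushion = 2 × $640.81 = $1,281.62
Trial balance (start $0, +$640.81 each month, − disbursements):
  May: +$640.81 → $640.81
  Jun: +$640.81 → $1,281.62
  Jul: +$640.81 → $1,922.43
  Aug: +$640.81 − $1,010.40 → $1,552.84
  Sep: +$640.81 → $2,193.65
  Oct: +$640.81 → $2,834.46
  Nov: +$640.81 − $6,679.32 → -$3,204.05
  Dec: +$640.81 → -$2,563.24
  Jan: +$640.81 → -$1,922.43
  Feb: +$640.81 → -$1,281.62
  Mar: +$640.81 → -$640.81
  Apr: +$640.81 → $0.00
Lowest trial balance = -$3,204.05 (Nov)
Initial deposit = cushion − low point = $1,281.62 − (-$3,204.05) = $4,485.67

$4,485.67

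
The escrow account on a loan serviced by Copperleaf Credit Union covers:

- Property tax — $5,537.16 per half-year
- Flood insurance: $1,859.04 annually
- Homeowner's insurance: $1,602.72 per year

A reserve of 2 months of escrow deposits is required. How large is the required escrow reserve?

Property tax: $5,537.16 × 2 = $11,074.32/yr
Flood insurance: $1,859.04/yr
Homeowner's insurance: $1,602.72/yr
Yearly total = $14,536.08
Base monthly escrow = $14,536.08 ÷ 12 = $1,211.34
Reserve = 2 × $1,211.34 = $2,422.68

$2,422.68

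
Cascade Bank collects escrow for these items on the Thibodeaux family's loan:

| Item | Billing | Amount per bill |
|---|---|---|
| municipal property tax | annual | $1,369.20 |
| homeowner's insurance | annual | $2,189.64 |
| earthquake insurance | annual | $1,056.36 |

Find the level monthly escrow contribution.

Municipal property tax — $1,369.20
Homeowner's insurance — $2,189.64
Earthquake insurance — $1,056.36
Annual escrow total = $4,615.20
Monthly escrow = $4,615.20 ÷ 12 = $384.60

$384.60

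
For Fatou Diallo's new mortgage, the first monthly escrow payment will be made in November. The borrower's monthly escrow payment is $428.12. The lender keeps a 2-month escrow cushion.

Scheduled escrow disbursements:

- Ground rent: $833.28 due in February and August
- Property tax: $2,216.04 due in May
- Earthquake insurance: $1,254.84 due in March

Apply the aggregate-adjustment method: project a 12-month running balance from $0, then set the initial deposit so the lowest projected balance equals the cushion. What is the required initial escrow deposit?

Cushion = 2 × $428.12 = $856.24
Trial balance (start $0, +$428.12 each month, − disbursements):
  Nov: +$428.12 → $428.12
  Dec: +$428.12 → $856.24
  Jan: +$428.12 → $1,284.36
  Feb: +$428.12 − $833.28 → $879.20
  Mar: +$428.12 − $1,254.84 → $52.48
  Apr: +$428.12 → $480.60
  May: +$428.12 − $2,216.04 → -$1,307.32
  Jun: +$428.12 → -$879.20
  Jul: +$428.12 → -$451.08
  Aug: +$428.12 − $833.28 → -$856.24
  Sep: +$428.12 → -$428.12
  Oct: +$428.12 → $0.00
Lowest trial balance = -$1,307.32 (May)
Initial deposit = cushion − low point = $856.24 − (-$1,307.32) = $2,163.56

$2,163.56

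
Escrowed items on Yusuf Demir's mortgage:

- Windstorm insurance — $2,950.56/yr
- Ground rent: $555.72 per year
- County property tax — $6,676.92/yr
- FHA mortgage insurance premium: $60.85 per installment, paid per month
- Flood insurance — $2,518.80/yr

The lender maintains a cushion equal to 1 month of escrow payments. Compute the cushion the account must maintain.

Windstorm insurance: $2,950.56 per year
Ground rent: $555.72 per year
County property tax: $6,676.92 per year
FHA mortgage insurance premium: $60.85 × 12 = $730.20 per year
Flood insurance: $2,518.80 per year
Total annual escrow = $2,950.56 + $555.72 + $6,676.92 + $730.20 + $2,518.80 = $13,432.20
Base monthly escrow = $13,432.20 / 12 = $1,119.35
Required cushion = 1 × $1,119.35 = $1,119.35

$1,119.35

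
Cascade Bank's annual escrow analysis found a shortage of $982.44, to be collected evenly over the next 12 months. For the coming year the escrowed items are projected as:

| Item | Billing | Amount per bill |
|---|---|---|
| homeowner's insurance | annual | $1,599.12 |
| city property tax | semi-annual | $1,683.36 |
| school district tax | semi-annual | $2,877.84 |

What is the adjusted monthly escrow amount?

Homeowner's insurance — $1,599.12 annually
City property tax — $1,683.36 × 2 = $3,366.72 annually
School district tax — $2,877.84 × 2 = $5,755.68 annually
Total annual escrow = $1,599.12 + $3,366.72 + $5,755.68 = $10,721.52
Per month = $10,721.52 / 12 = $893.46
Shortage per month = $982.44 / 12 = $81.87
New monthly escrow = $893.46 + $81.87 = $975.33

$975.33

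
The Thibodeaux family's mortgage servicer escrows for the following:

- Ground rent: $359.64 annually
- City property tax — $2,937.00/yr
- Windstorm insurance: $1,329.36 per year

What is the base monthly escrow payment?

$385.50

Ground rent = $359.64/yr
City property tax = $2,937.00/yr
Windstorm insurance = $1,329.36/yr
Total annual escrow = $359.64 + $2,937.00 + $1,329.36 = $4,626.00
Base monthly escrow = $4,626.00 / 12 = $385.50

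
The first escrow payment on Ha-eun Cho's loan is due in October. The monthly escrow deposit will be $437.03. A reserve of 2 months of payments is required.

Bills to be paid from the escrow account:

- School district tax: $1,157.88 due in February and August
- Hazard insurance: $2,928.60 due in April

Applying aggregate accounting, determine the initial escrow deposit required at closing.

$1,901.33

Cushion = 2 × $437.03 = $874.06
Trial balance (start $0, +$437.03 each month, − disbursements):
  Oct: +$437.03 → $437.03
  Nov: +$437.03 → $874.06
  Dec: +$437.03 → $1,311.09
  Jan: +$437.03 → $1,748.12
  Feb: +$437.03 − $1,157.88 → $1,027.27
  Mar: +$437.03 → $1,464.30
  Apr: +$437.03 − $2,928.60 → -$1,027.27
  May: +$437.03 → -$590.24
  Jun: +$437.03 → -$153.21
  Jul: +$437.03 → $283.82
  Aug: +$437.03 − $1,157.88 → -$437.03
  Sep: +$437.03 → $0.00
Lowest trial balance = -$1,027.27 (Apr)
Initial deposit = cushion − low point = $874.06 − (-$1,027.27) = $1,901.33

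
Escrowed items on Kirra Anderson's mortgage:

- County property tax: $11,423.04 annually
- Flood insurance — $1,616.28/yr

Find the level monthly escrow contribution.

$1,086.61

County property tax = $11,423.04/yr
Flood insurance = $1,616.28/yr
Total per year = $13,039.32
Per month = $13,039.32 / 12 = $1,086.61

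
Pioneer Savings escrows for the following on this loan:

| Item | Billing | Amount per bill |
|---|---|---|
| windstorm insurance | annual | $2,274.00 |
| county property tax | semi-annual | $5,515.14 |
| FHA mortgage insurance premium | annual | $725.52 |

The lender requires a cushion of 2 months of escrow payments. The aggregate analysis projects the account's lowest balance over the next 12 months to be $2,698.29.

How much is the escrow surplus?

Windstorm insurance = $2,274.00
County property tax = $5,515.14 × 2 = $11,030.28
FHA mortgage insurance premium = $725.52
Annual escrow total = $2,274.00 + $11,030.28 + $725.52 = $14,029.80
Monthly = $14,029.80 / 12 = $1,169.15
Required reserve = 2 × $1,169.15 = $2,338.30
Excess over cushion: $2,698.29 − $2,338.30 = $359.99

$359.99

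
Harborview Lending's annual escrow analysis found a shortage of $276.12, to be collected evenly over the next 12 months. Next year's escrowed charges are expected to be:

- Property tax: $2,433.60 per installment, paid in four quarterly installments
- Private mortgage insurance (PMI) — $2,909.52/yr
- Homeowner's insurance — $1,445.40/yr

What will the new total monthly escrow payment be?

Property tax = $2,433.60 × 4 = $9,734.40 per year
Private mortgage insurance (PMI) = $2,909.52 per year
Homeowner's insurance = $1,445.40 per year
Total per year = $9,734.40 + $2,909.52 + $1,445.40 = $14,089.32
Monthly escrow = $14,089.32 / 12 = $1,174.11
Monthly shortage recovery: $276.12 ÷ 12 = $23.01
Adjusted monthly = $1,174.11 + $23.01 = $1,197.12

$1,197.12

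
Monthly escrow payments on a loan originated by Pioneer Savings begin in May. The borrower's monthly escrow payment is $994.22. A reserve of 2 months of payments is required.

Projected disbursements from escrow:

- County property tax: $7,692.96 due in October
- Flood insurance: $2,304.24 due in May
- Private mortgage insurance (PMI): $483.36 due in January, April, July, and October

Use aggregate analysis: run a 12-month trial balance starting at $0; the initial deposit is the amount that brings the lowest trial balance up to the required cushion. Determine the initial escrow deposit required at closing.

Cushion = 2 × $994.22 = $1,988.44
Trial balance (start $0, +$994.22 each month, − disbursements):
  May: +$994.22 − $2,304.24 → -$1,310.02
  Jun: +$994.22 → -$315.80
  Jul: +$994.22 − $483.36 → $195.06
  Aug: +$994.22 → $1,189.28
  Sep: +$994.22 → $2,183.50
  Oct: +$994.22 − $8,176.32 → -$4,998.60
  Nov: +$994.22 → -$4,004.38
  Dec: +$994.22 → -$3,010.16
  Jan: +$994.22 − $483.36 → -$2,499.30
  Feb: +$994.22 → -$1,505.08
  Mar: +$994.22 → -$510.86
  Apr: +$994.22 − $483.36 → $0.00
Lowest trial balance = -$4,998.60 (Oct)
Initial deposit = cushion − low point = $1,988.44 − (-$4,998.60) = $6,987.04

$6,987.04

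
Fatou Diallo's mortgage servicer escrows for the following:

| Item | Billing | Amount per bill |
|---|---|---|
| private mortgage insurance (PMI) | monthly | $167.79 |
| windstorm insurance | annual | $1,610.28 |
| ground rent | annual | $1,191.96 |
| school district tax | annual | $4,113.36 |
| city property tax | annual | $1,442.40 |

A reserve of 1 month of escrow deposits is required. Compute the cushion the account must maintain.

$864.29

Private mortgage insurance (PMI) — $167.79 × 12 = $2,013.48
Windstorm insurance — $1,610.28
Ground rent — $1,191.96
School district tax — $4,113.36
City property tax — $1,442.40
Total per year = $2,013.48 + $1,610.28 + $1,191.96 + $4,113.36 + $1,442.40 = $10,371.48
Per month = $10,371.48 / 12 = $864.29
Reserve = 1 × $864.29 = $864.29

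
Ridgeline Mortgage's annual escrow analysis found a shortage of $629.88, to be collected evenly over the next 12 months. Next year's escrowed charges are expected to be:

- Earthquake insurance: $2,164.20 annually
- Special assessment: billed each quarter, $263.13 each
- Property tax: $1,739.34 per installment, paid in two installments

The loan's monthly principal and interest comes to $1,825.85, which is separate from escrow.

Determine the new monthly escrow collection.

$610.44

Earthquake insurance = $2,164.20/yr
Special assessment = $263.13 × 4 = $1,052.52/yr
Property tax = $1,739.34 × 2 = $3,478.68/yr
Combined annual = $6,695.40
Monthly escrow = $6,695.40 / 12 = $557.95
Monthly shortage recovery: $629.88 / 12 = $52.49
New monthly escrow = $557.95 + $52.49 = $610.44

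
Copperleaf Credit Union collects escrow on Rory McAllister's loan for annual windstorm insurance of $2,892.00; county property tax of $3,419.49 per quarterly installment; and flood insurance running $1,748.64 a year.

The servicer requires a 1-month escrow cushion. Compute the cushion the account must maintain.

Windstorm insurance — $2,892.00 annually
County property tax — $3,419.49 × 4 = $13,677.96 annually
Flood insurance — $1,748.64 annually
Combined annual = $18,318.60
Per month = $18,318.60 / 12 = $1,526.55
Reserve = 1 × $1,526.55 = $1,526.55

$1,526.55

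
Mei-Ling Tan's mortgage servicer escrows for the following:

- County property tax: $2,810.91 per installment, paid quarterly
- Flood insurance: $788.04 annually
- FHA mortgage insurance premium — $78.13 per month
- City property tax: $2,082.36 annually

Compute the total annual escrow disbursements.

$15,051.60

County property tax = $2,810.91 × 4 = $11,243.64/yr
Flood insurance = $788.04/yr
FHA mortgage insurance premium = $78.13 × 12 = $937.56/yr
City property tax = $2,082.36/yr
Total per year = $15,051.60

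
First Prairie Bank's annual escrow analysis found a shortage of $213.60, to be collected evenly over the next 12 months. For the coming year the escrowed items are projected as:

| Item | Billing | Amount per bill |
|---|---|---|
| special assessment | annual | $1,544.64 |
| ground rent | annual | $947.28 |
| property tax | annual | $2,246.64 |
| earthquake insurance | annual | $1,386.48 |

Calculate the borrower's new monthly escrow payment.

Special assessment: $1,544.64 annually
Ground rent: $947.28 annually
Property tax: $2,246.64 annually
Earthquake insurance: $1,386.48 annually
Yearly total = $6,125.04
Per month = $6,125.04 / 12 = $510.42
Shortage spread = $213.60 / 12 = $17.80/mo
New monthly escrow = $510.42 + $17.80 = $528.22

$528.22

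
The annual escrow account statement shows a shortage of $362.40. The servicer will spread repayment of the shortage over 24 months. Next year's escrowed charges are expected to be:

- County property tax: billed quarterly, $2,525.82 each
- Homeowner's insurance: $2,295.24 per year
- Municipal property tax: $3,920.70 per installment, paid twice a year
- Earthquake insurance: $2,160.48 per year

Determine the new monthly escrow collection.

County property tax = $2,525.82 × 4 = $10,103.28 per year
Homeowner's insurance = $2,295.24 per year
Municipal property tax = $3,920.70 × 2 = $7,841.40 per year
Earthquake insurance = $2,160.48 per year
Total per year = $22,400.40
Per month = $22,400.40 / 12 = $1,866.70
Shortage spread = $362.40 / 24 = $15.10/mo
New monthly escrow = $1,866.70 + $15.10 = $1,881.80

$1,881.80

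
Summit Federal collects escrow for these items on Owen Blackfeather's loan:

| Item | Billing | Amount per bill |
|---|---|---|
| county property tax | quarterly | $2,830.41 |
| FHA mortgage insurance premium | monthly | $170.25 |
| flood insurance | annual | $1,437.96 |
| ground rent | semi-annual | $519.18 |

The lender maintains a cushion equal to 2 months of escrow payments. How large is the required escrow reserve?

County property tax: $2,830.41 × 4 = $11,321.64/yr
FHA mortgage insurance premium: $170.25 × 12 = $2,043.00/yr
Flood insurance: $1,437.96/yr
Ground rent: $519.18 × 2 = $1,038.36/yr
Combined annual = $11,321.64 + $2,043.00 + $1,437.96 + $1,038.36 = $15,840.96
Monthly escrow = $15,840.96 / 12 = $1,320.08
Required cushion = 2 × $1,320.08 = $2,640.16

$2,640.16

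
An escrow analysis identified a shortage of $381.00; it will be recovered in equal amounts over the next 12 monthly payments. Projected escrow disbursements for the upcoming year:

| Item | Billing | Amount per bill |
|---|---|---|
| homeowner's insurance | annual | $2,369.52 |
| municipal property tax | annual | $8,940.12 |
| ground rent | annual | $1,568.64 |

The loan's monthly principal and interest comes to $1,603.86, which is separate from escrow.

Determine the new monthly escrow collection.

Homeowner's insurance: $2,369.52/yr
Municipal property tax: $8,940.12/yr
Ground rent: $1,568.64/yr
Annual escrow total = $2,369.52 + $8,940.12 + $1,568.64 = $12,878.28
Monthly = $12,878.28 ÷ 12 = $1,073.19
Shortage per month = $381.00 ÷ 12 = $31.75
New monthly escrow = $1,073.19 + $31.75 = $1,104.94

$1,104.94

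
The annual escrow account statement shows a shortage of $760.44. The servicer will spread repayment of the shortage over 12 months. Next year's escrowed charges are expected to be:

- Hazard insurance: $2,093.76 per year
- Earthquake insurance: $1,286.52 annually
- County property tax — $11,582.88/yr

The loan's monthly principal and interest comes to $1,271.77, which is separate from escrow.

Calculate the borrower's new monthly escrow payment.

Hazard insurance — $2,093.76
Earthquake insurance — $1,286.52
County property tax — $11,582.88
Combined annual = $2,093.76 + $1,286.52 + $11,582.88 = $14,963.16
Monthly escrow = $14,963.16 / 12 = $1,246.93
Shortage spread = $760.44 ÷ 12 = $63.37/mo
New monthly escrow = $1,246.93 + $63.37 = $1,310.30

$1,310.30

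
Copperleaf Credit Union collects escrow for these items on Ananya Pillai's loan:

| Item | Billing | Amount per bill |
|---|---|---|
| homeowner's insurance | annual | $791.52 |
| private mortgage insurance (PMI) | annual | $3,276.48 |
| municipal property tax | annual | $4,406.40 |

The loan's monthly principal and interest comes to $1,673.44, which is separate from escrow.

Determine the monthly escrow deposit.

Homeowner's insurance: $791.52/yr
Private mortgage insurance (PMI): $3,276.48/yr
Municipal property tax: $4,406.40/yr
Combined annual = $8,474.40
Per month = $8,474.40 ÷ 12 = $706.20

$706.20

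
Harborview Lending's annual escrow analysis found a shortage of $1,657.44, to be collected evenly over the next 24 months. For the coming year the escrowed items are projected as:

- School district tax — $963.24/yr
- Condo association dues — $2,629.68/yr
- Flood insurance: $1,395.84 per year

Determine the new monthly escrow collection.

School district tax = $963.24 per year
Condo association dues = $2,629.68 per year
Flood insurance = $1,395.84 per year
Annual escrow total = $963.24 + $2,629.68 + $1,395.84 = $4,988.76
Per month = $4,988.76 / 12 = $415.73
Shortage spread = $1,657.44 / 24 = $69.06/mo
New monthly escrow = $415.73 + $69.06 = $484.79

$484.79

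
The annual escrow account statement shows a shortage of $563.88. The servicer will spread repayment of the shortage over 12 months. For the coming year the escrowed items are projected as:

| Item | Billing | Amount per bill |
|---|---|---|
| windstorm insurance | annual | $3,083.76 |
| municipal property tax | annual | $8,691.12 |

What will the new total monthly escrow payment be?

Windstorm insurance — $3,083.76 annually
Municipal property tax — $8,691.12 annually
Total per year = $3,083.76 + $8,691.12 = $11,774.88
Monthly = $11,774.88 ÷ 12 = $981.24
Shortage per month = $563.88 / 12 = $46.99
New monthly escrow = $981.24 + $46.99 = $1,028.23

$1,028.23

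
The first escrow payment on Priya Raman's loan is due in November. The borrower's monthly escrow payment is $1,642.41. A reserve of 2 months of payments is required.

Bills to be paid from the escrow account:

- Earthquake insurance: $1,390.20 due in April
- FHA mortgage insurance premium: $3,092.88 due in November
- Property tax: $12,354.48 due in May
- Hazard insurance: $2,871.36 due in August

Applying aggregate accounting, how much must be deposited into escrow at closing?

Cushion = 2 × $1,642.41 = $3,284.82
Trial balance (start $0, +$1,642.41 each month, − disbursements):
  Nov: +$1,642.41 − $3,092.88 → -$1,450.47
  Dec: +$1,642.41 → $191.94
  Jan: +$1,642.41 → $1,834.35
  Feb: +$1,642.41 → $3,476.76
  Mar: +$1,642.41 → $5,119.17
  Apr: +$1,642.41 − $1,390.20 → $5,371.38
  May: +$1,642.41 − $12,354.48 → -$5,340.69
  Jun: +$1,642.41 → -$3,698.28
  Jul: +$1,642.41 → -$2,055.87
  Aug: +$1,642.41 − $2,871.36 → -$3,284.82
  Sep: +$1,642.41 → -$1,642.41
  Oct: +$1,642.41 → $0.00
Lowest trial balance = -$5,340.69 (May)
Initial deposit = cushion − low point = $3,284.82 − (-$5,340.69) = $8,625.51

$8,625.51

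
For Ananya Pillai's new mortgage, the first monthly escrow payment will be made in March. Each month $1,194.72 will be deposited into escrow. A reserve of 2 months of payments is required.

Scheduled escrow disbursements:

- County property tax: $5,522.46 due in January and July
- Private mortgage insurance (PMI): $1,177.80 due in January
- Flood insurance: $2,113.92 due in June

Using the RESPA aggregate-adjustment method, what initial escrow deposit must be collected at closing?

Cushion = 2 × $1,194.72 = $2,389.44
Trial balance (start $0, +$1,194.72 each month, − disbursements):
  Mar: +$1,194.72 → $1,194.72
  Apr: +$1,194.72 → $2,389.44
  May: +$1,194.72 → $3,584.16
  Jun: +$1,194.72 − $2,113.92 → $2,664.96
  Jul: +$1,194.72 − $5,522.46 → -$1,662.78
  Aug: +$1,194.72 → -$468.06
  Sep: +$1,194.72 → $726.66
  Oct: +$1,194.72 → $1,921.38
  Nov: +$1,194.72 → $3,116.10
  Dec: +$1,194.72 → $4,310.82
  Jan: +$1,194.72 − $6,700.26 → -$1,194.72
  Feb: +$1,194.72 → $0.00
Lowest trial balance = -$1,662.78 (Jul)
Initial deposit = cushion − low point = $2,389.44 − (-$1,662.78) = $4,052.22

$4,052.22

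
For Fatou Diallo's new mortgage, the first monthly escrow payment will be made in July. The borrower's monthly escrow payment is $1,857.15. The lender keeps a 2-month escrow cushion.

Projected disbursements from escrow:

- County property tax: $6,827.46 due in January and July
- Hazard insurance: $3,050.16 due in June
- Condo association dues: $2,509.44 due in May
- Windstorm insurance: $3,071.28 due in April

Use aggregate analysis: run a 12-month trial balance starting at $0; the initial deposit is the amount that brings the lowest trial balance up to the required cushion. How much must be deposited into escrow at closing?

$8,684.61

Cushion = 2 × $1,857.15 = $3,714.30
Trial balance (start $0, +$1,857.15 each month, − disbursements):
  Jul: +$1,857.15 − $6,827.46 → -$4,970.31
  Aug: +$1,857.15 → -$3,113.16
  Sep: +$1,857.15 → -$1,256.01
  Oct: +$1,857.15 → $601.14
  Nov: +$1,857.15 → $2,458.29
  Dec: +$1,857.15 → $4,315.44
  Jan: +$1,857.15 − $6,827.46 → -$654.87
  Feb: +$1,857.15 → $1,202.28
  Mar: +$1,857.15 → $3,059.43
  Apr: +$1,857.15 − $3,071.28 → $1,845.30
  May: +$1,857.15 − $2,509.44 → $1,193.01
  Jun: +$1,857.15 − $3,050.16 → $0.00
Lowest trial balance = -$4,970.31 (Jul)
Initial deposit = cushion − low point = $3,714.30 − (-$4,970.31) = $8,684.61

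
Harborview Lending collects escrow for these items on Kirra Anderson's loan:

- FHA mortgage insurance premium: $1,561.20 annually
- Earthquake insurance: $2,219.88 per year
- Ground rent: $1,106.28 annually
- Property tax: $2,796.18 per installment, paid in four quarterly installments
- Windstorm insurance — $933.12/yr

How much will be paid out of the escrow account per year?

$17,005.20

FHA mortgage insurance premium = $1,561.20 per year
Earthquake insurance = $2,219.88 per year
Ground rent = $1,106.28 per year
Property tax = $2,796.18 × 4 = $11,184.72 per year
Windstorm insurance = $933.12 per year
Total per year = $1,561.20 + $2,219.88 + $1,106.28 + $11,184.72 + $933.12 = $17,005.20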